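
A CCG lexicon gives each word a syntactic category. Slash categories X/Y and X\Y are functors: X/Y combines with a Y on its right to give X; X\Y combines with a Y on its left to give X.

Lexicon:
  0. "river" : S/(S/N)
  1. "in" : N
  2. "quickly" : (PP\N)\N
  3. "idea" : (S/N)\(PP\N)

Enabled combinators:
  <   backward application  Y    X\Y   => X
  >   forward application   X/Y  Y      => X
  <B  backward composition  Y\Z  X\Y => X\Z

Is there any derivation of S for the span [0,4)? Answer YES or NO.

[0,4] S   >
  [0,1] "river" : S/(S/N)
  [1,4] S/N   <
    [1,3] PP\N   <
      [1,2] "in" : N
      [2,3] "quickly" : (PP\N)\N
    [3,4] "idea" : (S/N)\(PP\N)

YES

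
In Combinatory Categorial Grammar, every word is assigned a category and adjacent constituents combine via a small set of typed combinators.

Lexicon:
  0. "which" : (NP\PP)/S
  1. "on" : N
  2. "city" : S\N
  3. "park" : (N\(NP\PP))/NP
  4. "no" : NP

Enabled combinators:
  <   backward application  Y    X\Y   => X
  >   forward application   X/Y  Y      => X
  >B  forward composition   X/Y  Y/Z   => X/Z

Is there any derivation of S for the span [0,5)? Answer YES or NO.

(NP\PP)/S N S\N (N\(NP\PP))/NP NP
CKY chart[0,5] = {N}; S ∉ chart

NO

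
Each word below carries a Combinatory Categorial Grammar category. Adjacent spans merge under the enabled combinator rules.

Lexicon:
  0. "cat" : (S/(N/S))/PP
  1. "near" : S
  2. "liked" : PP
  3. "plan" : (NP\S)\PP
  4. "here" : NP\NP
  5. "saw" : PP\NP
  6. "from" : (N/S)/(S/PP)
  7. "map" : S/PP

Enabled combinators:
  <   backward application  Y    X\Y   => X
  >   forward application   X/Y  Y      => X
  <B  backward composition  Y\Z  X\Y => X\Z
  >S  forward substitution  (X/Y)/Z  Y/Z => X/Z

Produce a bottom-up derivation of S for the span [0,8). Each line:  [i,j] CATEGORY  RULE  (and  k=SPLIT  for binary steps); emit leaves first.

[0,1] (S/(N/S))/PP  lex  "cat"
[1,2] S  lex  "near"
[2,3] PP  lex  "liked"
[3,4] (NP\S)\PP  lex  "plan"
[2,4] NP\S  <  k=3
[1,4] NP  <  k=2
[4,5] NP\NP  lex  "here"
[5,6] PP\NP  lex  "saw"
[4,6] PP\NP  <B  k=5
[1,6] PP  <  k=4
[0,6] S/(N/S)  >  k=1
[6,7] (N/S)/(S/PP)  lex  "from"
[7,8] S/PP  lex  "map"
[6,8] N/S  >  k=7
[0,8] S  >  k=6

[0,8] S   >
  [0,6] S/(N/S)   >
    [0,1] "cat" : (S/(N/S))/PP
    [1,6] PP   <
      [1,4] NP   <
        [1,2] "near" : S
        [2,4] NP\S   <
          [2,3] "liked" : PP
          [3,4] "plan" : (NP\S)\PP
      [4,6] PP\NP   <B
        [4,5] "here" : NP\NP
        [5,6] "saw" : PP\NP
  [6,8] N/S   >
    [6,7] "from" : (N/S)/(S/PP)
    [7,8] "map" : S/PP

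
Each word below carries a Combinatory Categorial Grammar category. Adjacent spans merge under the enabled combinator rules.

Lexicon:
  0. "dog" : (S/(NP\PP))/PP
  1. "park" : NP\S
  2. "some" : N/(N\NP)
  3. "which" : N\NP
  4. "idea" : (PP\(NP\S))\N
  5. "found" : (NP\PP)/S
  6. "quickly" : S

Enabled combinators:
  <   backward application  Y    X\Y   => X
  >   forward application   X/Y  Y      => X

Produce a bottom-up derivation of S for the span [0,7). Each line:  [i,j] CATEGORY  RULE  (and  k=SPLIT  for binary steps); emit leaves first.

[0,1] (S/(NP\PP))/PP  lex  "dog"
[1,2] NP\S  lex  "park"
[2,3] N/(N\NP)  lex  "some"
[3,4] N\NP  lex  "which"
[2,4] N  >  k=3
[4,5] (PP\(NP\S))\N  lex  "idea"
[2,5] PP\(NP\S)  <  k=4
[1,5] PP  <  k=2
[0,5] S/(NP\PP)  >  k=1
[5,6] (NP\PP)/S  lex  "found"
[6,7] S  lex  "quickly"
[5,7] NP\PP  >  k=6
[0,7] S  >  k=5

[0,7] S   >
  [0,5] S/(NP\PP)   >
    [0,1] "dog" : (S/(NP\PP))/PP
    [1,5] PP   <
      [1,2] "park" : NP\S
      [2,5] PP\(NP\S)   <
        [2,4] N   >
          [2,3] "some" : N/(N\NP)
          [3,4] "which" : N\NP
        [4,5] "idea" : (PP\(NP\S))\N
  [5,7] NP\PP   >
    [5,6] "found" : (NP\PP)/S
    [6,7] "quickly" : S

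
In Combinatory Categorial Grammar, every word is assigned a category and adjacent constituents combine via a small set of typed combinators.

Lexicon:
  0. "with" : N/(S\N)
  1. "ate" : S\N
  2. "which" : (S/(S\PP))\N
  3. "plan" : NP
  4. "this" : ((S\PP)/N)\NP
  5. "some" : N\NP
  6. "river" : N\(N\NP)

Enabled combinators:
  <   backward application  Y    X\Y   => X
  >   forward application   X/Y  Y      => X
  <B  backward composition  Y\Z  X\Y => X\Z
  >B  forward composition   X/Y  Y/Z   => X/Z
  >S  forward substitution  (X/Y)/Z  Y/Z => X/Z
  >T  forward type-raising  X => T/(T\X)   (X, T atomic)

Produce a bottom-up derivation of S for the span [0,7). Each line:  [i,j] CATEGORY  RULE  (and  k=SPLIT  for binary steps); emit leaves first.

[0,1] N/(S\N)  lex  "with"
[1,2] S\N  lex  "ate"
[0,2] N  >  k=1
[2,3] (S/(S\PP))\N  lex  "which"
[0,3] S/(S\PP)  <  k=2
[3,4] NP  lex  "plan"
[4,5] ((S\PP)/N)\NP  lex  "this"
[3,5] (S\PP)/N  <  k=4
[5,6] N\NP  lex  "some"
[6,7] N\(N\NP)  lex  "river"
[5,7] N  <  k=6
[3,7] S\PP  >  k=5
[0,7] S  >  k=3

[0,7] S   >
  [0,3] S/(S\PP)   <
    [0,2] N   >
      [0,1] "with" : N/(S\N)
      [1,2] "ate" : S\N
    [2,3] "which" : (S/(S\PP))\N
  [3,7] S\PP   >
    [3,5] (S\PP)/N   <
      [3,4] "plan" : NP
      [4,5] "this" : ((S\PP)/N)\NP
    [5,7] N   <
      [5,6] "some" : N\NP
      [6,7] "river" : N\(N\NP)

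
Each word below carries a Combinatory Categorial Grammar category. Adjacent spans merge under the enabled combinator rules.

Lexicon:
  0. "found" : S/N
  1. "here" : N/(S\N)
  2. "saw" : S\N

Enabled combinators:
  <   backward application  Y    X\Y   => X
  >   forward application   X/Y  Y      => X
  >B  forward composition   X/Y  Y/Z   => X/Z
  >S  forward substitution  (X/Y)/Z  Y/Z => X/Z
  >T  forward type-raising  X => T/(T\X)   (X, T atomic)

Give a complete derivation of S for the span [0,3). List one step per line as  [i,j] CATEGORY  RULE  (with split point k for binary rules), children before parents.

[0,3] S   >
  [0,1] "found" : S/N
  [1,3] N   >
    [1,2] "here" : N/(S\N)
    [2,3] "saw" : S\N

[0,1] S/N  lex  "found"
[1,2] N/(S\N)  lex  "here"
[2,3] S\N  lex  "saw"
[1,3] N  >  k=2
[0,3] S  >  k=1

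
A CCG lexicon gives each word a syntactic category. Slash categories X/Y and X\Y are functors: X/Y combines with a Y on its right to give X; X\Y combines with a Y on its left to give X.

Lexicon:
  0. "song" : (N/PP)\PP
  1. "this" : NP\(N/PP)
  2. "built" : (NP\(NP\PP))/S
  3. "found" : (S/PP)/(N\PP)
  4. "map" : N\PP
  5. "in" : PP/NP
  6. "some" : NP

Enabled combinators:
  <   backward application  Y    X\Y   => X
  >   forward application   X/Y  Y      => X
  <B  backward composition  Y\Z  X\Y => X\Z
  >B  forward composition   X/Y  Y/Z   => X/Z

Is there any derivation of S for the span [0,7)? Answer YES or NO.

NO

(N/PP)\PP NP\(N/PP) (NP\(NP\PP))/S (S/PP)/(N\PP) N\PP PP/NP NP
CKY chart[0,7] = {NP}; S ∉ chart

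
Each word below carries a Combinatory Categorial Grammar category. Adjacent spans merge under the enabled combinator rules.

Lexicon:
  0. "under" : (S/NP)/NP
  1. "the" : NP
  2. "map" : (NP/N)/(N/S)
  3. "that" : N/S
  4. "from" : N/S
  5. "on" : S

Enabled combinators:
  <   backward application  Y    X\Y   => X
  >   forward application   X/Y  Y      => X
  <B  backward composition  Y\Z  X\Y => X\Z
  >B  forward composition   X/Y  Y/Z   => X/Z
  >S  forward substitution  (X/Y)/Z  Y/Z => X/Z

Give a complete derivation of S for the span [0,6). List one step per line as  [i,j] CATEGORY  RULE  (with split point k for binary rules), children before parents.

[0,1] (S/NP)/NP  lex  "under"
[1,2] NP  lex  "the"
[0,2] S/NP  >  k=1
[2,3] (NP/N)/(N/S)  lex  "map"
[3,4] N/S  lex  "that"
[2,4] NP/N  >  k=3
[4,5] N/S  lex  "from"
[5,6] S  lex  "on"
[4,6] N  >  k=5
[2,6] NP  >  k=4
[0,6] S  >  k=2

[0,6] S   >
  [0,2] S/NP   >
    [0,1] "under" : (S/NP)/NP
    [1,2] "the" : NP
  [2,6] NP   >
    [2,4] NP/N   >
      [2,3] "map" : (NP/N)/(N/S)
      [3,4] "that" : N/S
    [4,6] N   >
      [4,5] "from" : N/S
      [5,6] "on" : S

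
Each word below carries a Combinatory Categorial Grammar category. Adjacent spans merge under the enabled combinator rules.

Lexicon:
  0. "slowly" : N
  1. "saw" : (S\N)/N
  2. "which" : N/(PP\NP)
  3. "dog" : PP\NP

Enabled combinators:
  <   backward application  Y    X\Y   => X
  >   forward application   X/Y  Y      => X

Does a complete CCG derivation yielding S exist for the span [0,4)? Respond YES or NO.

[0,4] S   <
  [0,1] "slowly" : N
  [1,4] S\N   >
    [1,2] "saw" : (S\N)/N
    [2,4] N   >
      [2,3] "which" : N/(PP\NP)
      [3,4] "dog" : PP\NP

YES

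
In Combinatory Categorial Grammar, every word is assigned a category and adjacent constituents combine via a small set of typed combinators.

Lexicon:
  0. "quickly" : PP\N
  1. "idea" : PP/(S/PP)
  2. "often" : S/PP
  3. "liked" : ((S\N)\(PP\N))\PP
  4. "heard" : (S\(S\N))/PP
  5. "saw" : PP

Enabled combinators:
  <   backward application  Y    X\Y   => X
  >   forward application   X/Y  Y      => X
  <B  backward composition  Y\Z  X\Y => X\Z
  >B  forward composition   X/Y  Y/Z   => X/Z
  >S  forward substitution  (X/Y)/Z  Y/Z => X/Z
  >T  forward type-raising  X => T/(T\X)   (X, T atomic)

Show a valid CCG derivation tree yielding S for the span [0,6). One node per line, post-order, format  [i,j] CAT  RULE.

[0,1] PP\N  lex  "quickly"
[1,2] PP/(S/PP)  lex  "idea"
[2,3] S/PP  lex  "often"
[1,3] PP  >  k=2
[3,4] ((S\N)\(PP\N))\PP  lex  "liked"
[1,4] (S\N)\(PP\N)  <  k=3
[0,4] S\N  <  k=1
[4,5] (S\(S\N))/PP  lex  "heard"
[5,6] PP  lex  "saw"
[4,6] S\(S\N)  >  k=5
[0,6] S  <  k=4

[0,6] S   <
  [0,4] S\N   <
    [0,1] "quickly" : PP\N
    [1,4] (S\N)\(PP\N)   <
      [1,3] PP   >
        [1,2] "idea" : PP/(S/PP)
        [2,3] "often" : S/PP
      [3,4] "liked" : ((S\N)\(PP\N))\PP
  [4,6] S\(S\N)   >
    [4,5] "heard" : (S\(S\N))/PP
    [5,6] "saw" : PP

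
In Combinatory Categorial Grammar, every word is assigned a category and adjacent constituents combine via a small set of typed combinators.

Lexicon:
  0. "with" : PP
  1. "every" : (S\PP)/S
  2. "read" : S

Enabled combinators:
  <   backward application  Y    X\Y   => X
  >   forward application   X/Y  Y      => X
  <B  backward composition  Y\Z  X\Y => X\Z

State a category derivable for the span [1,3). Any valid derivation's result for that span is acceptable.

[0,3] S   <
  [0,1] "with" : PP
  [1,3] S\PP   >
    [1,2] "every" : (S\PP)/S
    [2,3] "read" : S

S\PP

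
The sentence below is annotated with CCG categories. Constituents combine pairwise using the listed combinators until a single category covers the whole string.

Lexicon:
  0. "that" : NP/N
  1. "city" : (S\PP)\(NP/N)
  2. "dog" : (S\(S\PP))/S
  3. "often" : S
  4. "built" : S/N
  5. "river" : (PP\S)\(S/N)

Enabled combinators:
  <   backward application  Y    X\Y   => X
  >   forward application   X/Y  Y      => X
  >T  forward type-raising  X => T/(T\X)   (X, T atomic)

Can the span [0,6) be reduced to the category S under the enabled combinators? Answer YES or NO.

NO

NP/N (S\PP)\(NP/N) (S\(S\PP))/S S S/N (PP\S)\(S/N)
CKY chart[0,6] = {N/(N\PP), NP/(NP\PP), PP, PP/(PP\PP), S/(S\PP)}; S ∉ chart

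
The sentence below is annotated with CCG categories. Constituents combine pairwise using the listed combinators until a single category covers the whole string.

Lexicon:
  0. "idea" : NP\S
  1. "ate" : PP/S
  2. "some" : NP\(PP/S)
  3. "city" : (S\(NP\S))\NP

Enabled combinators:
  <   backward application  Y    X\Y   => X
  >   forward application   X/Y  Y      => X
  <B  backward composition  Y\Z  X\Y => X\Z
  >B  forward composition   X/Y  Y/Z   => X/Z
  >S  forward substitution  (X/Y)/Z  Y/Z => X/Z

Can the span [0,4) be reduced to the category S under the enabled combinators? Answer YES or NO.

YES

[0,4] S   <
  [0,1] "idea" : NP\S
  [1,4] S\(NP\S)   <
    [1,3] NP   <
      [1,2] "ate" : PP/S
      [2,3] "some" : NP\(PP/S)
    [3,4] "city" : (S\(NP\S))\NP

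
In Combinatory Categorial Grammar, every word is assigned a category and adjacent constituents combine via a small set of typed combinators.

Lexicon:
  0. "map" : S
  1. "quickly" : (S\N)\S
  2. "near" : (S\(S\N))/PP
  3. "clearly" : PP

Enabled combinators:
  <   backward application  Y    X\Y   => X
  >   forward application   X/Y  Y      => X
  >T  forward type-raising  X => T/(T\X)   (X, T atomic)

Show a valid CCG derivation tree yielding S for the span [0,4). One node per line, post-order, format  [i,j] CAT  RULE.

[0,1] S  lex  "map"
[1,2] (S\N)\S  lex  "quickly"
[0,2] S\N  <  k=1
[2,3] (S\(S\N))/PP  lex  "near"
[3,4] PP  lex  "clearly"
[2,4] S\(S\N)  >  k=3
[0,4] S  <  k=2

[0,4] S   <
  [0,2] S\N   <
    [0,1] "map" : S
    [1,2] "quickly" : (S\N)\S
  [2,4] S\(S\N)   >
    [2,3] "near" : (S\(S\N))/PP
    [3,4] "clearly" : PP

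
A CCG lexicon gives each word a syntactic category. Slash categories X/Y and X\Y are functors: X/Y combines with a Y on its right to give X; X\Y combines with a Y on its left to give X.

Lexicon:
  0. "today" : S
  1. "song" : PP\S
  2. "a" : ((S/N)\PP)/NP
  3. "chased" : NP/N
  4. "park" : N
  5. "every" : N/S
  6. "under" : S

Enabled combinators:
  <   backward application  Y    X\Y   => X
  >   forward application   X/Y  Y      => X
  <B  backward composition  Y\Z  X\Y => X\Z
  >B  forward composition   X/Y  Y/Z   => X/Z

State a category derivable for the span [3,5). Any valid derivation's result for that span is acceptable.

NP

[0,7] S   >
  [0,5] S/N   <
    [0,2] PP   <
      [0,1] "today" : S
      [1,2] "song" : PP\S
    [2,5] (S/N)\PP   >
      [2,3] "a" : ((S/N)\PP)/NP
      [3,5] NP   >
        [3,4] "chased" : NP/N
        [4,5] "park" : N
  [5,7] N   >
    [5,6] "every" : N/S
    [6,7] "under" : S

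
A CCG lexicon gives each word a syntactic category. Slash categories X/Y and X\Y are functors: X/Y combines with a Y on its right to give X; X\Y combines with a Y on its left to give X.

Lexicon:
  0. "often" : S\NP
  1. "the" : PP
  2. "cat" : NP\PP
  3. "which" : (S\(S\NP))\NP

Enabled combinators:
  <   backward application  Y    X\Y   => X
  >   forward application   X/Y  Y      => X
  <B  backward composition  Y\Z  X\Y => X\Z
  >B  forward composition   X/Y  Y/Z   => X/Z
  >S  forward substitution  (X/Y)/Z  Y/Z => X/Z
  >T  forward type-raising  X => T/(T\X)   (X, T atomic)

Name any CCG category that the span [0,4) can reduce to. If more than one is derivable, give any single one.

[0,4] S   <
  [0,1] "often" : S\NP
  [1,4] S\(S\NP)   <
    [1,3] NP   >
      [1,2] NP/(NP\PP)   >T
        [1,2] "the" : PP
      [2,3] "cat" : NP\PP
    [3,4] "which" : (S\(S\NP))\NP

S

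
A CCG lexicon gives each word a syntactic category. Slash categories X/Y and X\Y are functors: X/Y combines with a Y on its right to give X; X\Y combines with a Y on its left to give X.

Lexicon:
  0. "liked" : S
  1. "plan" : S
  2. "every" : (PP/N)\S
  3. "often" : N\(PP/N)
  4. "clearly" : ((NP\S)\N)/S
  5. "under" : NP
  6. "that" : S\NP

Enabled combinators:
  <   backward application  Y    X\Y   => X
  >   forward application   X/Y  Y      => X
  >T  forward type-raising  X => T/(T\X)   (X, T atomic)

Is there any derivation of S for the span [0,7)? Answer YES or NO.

NO

S S (PP/N)\S N\(PP/N) ((NP\S)\N)/S NP S\NP
CKY chart[0,7] = {N/(N\NP), NP, NP/(NP\NP), PP/(PP\NP), S/(S\NP)}; S ∉ chart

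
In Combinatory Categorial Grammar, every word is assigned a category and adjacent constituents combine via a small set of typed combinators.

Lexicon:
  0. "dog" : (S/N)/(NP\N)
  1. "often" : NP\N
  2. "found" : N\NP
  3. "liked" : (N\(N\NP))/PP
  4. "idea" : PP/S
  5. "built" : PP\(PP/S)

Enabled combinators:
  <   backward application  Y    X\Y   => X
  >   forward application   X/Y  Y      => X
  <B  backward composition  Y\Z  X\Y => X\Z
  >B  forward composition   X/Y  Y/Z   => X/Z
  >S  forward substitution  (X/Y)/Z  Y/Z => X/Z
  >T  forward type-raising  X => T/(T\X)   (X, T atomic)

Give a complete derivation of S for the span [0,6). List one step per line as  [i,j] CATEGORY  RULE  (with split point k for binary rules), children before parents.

[0,1] (S/N)/(NP\N)  lex  "dog"
[1,2] NP\N  lex  "often"
[0,2] S/N  >  k=1
[2,3] N\NP  lex  "found"
[3,4] (N\(N\NP))/PP  lex  "liked"
[4,5] PP/S  lex  "idea"
[5,6] PP\(PP/S)  lex  "built"
[4,6] PP  <  k=5
[3,6] N\(N\NP)  >  k=4
[2,6] N  <  k=3
[0,6] S  >  k=2

[0,6] S   >
  [0,2] S/N   >
    [0,1] "dog" : (S/N)/(NP\N)
    [1,2] "often" : NP\N
  [2,6] N   <
    [2,3] "found" : N\NP
    [3,6] N\(N\NP)   >
      [3,4] "liked" : (N\(N\NP))/PP
      [4,6] PP   <
        [4,5] "idea" : PP/S
        [5,6] "built" : PP\(PP/S)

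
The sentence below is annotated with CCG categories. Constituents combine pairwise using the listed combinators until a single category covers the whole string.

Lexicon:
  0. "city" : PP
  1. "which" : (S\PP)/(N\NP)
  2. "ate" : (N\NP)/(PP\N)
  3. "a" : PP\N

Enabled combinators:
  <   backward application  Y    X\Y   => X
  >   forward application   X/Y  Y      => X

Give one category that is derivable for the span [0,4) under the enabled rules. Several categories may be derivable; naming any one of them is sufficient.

S

[0,4] S   <
  [0,1] "city" : PP
  [1,4] S\PP   >
    [1,2] "which" : (S\PP)/(N\NP)
    [2,4] N\NP   >
      [2,3] "ate" : (N\NP)/(PP\N)
      [3,4] "a" : PP\N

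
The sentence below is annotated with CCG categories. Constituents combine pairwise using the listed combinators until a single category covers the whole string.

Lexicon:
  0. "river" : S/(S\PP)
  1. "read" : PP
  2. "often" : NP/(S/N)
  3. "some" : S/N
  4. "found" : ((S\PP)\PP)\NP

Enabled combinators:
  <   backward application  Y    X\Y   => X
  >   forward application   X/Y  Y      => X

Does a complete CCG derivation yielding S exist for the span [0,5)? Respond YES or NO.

YES

[0,5] S   >
  [0,1] "river" : S/(S\PP)
  [1,5] S\PP   <
    [1,2] "read" : PP
    [2,5] (S\PP)\PP   <
      [2,4] NP   >
        [2,3] "often" : NP/(S/N)
        [3,4] "some" : S/N
      [4,5] "found" : ((S\PP)\PP)\NP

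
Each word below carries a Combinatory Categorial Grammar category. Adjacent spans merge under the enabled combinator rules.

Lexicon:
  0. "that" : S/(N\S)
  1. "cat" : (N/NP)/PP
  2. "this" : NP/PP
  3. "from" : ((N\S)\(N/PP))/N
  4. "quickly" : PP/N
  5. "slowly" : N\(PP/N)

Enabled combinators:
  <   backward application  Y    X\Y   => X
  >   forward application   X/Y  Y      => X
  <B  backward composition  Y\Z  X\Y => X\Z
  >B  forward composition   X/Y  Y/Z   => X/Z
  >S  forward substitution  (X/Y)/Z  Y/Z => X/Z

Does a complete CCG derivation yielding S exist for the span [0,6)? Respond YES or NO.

[0,6] S   >
  [0,1] "that" : S/(N\S)
  [1,6] N\S   <
    [1,3] N/PP   >S
      [1,2] "cat" : (N/NP)/PP
      [2,3] "this" : NP/PP
    [3,6] (N\S)\(N/PP)   >
      [3,4] "from" : ((N\S)\(N/PP))/N
      [4,6] N   <
        [4,5] "quickly" : PP/N
        [5,6] "slowly" : N\(PP/N)

YES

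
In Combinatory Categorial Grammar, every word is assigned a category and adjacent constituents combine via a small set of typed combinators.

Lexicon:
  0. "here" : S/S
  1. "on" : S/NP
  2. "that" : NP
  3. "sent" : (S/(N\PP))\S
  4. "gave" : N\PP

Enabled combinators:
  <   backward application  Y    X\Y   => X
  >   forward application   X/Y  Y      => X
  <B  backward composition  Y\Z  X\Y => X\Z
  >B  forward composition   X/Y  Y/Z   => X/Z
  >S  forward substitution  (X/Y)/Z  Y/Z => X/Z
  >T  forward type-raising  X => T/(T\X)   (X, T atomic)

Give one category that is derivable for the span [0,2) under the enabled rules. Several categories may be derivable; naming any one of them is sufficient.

S/NP

[0,5] S   >
  [0,4] S/(N\PP)   <
    [0,3] S   >
      [0,2] S/NP   >B
        [0,1] "here" : S/S
        [1,2] "on" : S/NP
      [2,3] "that" : NP
    [3,4] "sent" : (S/(N\PP))\S
  [4,5] "gave" : N\PP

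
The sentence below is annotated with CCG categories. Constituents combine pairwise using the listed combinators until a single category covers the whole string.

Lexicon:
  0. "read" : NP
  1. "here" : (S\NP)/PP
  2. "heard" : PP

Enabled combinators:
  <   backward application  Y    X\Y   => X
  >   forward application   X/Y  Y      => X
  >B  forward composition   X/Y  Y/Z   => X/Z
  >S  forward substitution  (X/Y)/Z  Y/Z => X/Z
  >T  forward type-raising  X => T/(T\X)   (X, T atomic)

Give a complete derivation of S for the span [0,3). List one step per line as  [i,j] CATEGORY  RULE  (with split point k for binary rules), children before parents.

[0,3] S   <
  [0,1] "read" : NP
  [1,3] S\NP   >
    [1,2] "here" : (S\NP)/PP
    [2,3] "heard" : PP

[0,1] NP  lex  "read"
[1,2] (S\NP)/PP  lex  "here"
[2,3] PP  lex  "heard"
[1,3] S\NP  >  k=2
[0,3] S  <  k=1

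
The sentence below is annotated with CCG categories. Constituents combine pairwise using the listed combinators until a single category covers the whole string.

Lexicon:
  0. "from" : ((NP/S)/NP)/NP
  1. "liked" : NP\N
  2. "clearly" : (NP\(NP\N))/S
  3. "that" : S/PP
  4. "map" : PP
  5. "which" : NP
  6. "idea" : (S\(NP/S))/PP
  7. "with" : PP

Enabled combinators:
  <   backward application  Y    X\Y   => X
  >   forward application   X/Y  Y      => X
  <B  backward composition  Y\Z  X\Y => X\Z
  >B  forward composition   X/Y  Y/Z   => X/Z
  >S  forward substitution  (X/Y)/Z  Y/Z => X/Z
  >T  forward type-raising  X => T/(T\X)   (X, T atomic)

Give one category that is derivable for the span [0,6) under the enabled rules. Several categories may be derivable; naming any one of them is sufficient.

[0,8] S   <
  [0,6] NP/S   >
    [0,5] (NP/S)/NP   >
      [0,1] "from" : ((NP/S)/NP)/NP
      [1,5] NP   <
        [1,2] "liked" : NP\N
        [2,5] NP\(NP\N)   >
          [2,3] "clearly" : (NP\(NP\N))/S
          [3,5] S   >
            [3,4] "that" : S/PP
            [4,5] "map" : PP
    [5,6] "which" : NP
  [6,8] S\(NP/S)   >
    [6,7] "idea" : (S\(NP/S))/PP
    [7,8] "with" : PP

NP/S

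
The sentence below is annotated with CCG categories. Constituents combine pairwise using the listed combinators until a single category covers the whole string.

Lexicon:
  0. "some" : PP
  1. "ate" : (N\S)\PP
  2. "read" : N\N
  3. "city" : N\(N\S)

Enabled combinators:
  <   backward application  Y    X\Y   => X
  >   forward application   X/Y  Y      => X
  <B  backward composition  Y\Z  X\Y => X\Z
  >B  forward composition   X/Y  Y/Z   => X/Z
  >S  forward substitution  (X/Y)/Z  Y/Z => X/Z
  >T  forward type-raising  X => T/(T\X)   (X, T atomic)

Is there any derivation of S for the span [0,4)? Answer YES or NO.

PP (N\S)\PP N\N N\(N\S)
CKY chart[0,4] = {N, N/(N\N), NP/(NP\N), PP/(PP\N), S/(S\N)}; S ∉ chart

NO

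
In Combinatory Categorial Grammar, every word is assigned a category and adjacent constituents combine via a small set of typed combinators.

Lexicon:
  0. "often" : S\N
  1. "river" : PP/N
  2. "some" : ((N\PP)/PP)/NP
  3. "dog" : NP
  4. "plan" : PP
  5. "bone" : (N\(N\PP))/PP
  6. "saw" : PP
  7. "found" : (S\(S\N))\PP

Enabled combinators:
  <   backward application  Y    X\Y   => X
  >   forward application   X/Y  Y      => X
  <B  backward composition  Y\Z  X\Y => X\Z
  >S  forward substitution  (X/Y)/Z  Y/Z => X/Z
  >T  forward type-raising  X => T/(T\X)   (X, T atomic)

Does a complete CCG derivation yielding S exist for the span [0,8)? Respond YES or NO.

YES

[0,8] S   <
  [0,1] "often" : S\N
  [1,8] S\(S\N)   <
    [1,7] PP   >
      [1,2] "river" : PP/N
      [2,7] N   <
        [2,5] N\PP   >
          [2,4] (N\PP)/PP   >
            [2,3] "some" : ((N\PP)/PP)/NP
            [3,4] "dog" : NP
          [4,5] "plan" : PP
        [5,7] N\(N\PP)   >
          [5,6] "bone" : (N\(N\PP))/PP
          [6,7] "saw" : PP
    [7,8] "found" : (S\(S\N))\PP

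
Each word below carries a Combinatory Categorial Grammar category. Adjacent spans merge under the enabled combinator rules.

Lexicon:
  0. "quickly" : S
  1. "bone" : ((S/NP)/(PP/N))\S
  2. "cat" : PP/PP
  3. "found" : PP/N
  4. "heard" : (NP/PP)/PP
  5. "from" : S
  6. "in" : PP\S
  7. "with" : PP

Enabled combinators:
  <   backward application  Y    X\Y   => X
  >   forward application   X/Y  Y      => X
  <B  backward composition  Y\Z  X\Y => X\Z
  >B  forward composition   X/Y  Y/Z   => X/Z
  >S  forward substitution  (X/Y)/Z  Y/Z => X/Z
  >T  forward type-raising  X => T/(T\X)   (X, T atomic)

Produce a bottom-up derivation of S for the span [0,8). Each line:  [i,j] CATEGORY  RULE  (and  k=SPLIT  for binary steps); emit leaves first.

[0,8] S   >
  [0,4] S/NP   >
    [0,2] (S/NP)/(PP/N)   <
      [0,1] "quickly" : S
      [1,2] "bone" : ((S/NP)/(PP/N))\S
    [2,4] PP/N   >B
      [2,3] "cat" : PP/PP
      [3,4] "found" : PP/N
  [4,8] NP   >
    [4,7] NP/PP   >
      [4,5] "heard" : (NP/PP)/PP
      [5,7] PP   <
        [5,6] "from" : S
        [6,7] "in" : PP\S
    [7,8] "with" : PP

[0,1] S  lex  "quickly"
[1,2] ((S/NP)/(PP/N))\S  lex  "bone"
[0,2] (S/NP)/(PP/N)  <  k=1
[2,3] PP/PP  lex  "cat"
[3,4] PP/N  lex  "found"
[2,4] PP/N  >B  k=3
[0,4] S/NP  >  k=2
[4,5] (NP/PP)/PP  lex  "heard"
[5,6] S  lex  "from"
[6,7] PP\S  lex  "in"
[5,7] PP  <  k=6
[4,7] NP/PP  >  k=5
[7,8] PP  lex  "with"
[4,8] NP  >  k=7
[0,8] S  >  k=4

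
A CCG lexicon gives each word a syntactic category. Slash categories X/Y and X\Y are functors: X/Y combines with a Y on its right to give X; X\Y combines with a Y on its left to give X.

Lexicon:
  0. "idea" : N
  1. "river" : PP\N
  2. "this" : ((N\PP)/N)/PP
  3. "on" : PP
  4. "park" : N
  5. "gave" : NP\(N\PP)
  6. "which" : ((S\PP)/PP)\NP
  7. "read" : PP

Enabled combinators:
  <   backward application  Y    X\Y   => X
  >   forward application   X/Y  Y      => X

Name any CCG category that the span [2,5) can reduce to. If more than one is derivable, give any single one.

N\PP

[0,8] S   <
  [0,2] PP   <
    [0,1] "idea" : N
    [1,2] "river" : PP\N
  [2,8] S\PP   >
    [2,7] (S\PP)/PP   <
      [2,6] NP   <
        [2,5] N\PP   >
          [2,4] (N\PP)/N   >
            [2,3] "this" : ((N\PP)/N)/PP
            [3,4] "on" : PP
          [4,5] "park" : N
        [5,6] "gave" : NP\(N\PP)
      [6,7] "which" : ((S\PP)/PP)\NP
    [7,8] "read" : PP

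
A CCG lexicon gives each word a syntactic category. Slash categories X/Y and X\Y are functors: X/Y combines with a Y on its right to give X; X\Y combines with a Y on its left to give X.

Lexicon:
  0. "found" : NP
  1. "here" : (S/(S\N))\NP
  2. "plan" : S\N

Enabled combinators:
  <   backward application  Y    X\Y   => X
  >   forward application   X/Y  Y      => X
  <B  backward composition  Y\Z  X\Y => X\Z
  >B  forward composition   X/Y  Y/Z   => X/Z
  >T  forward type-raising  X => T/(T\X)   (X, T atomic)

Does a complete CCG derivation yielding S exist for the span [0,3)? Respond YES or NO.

YES

[0,3] S   >
  [0,2] S/(S\N)   <
    [0,1] "found" : NP
    [1,2] "here" : (S/(S\N))\NP
  [2,3] "plan" : S\N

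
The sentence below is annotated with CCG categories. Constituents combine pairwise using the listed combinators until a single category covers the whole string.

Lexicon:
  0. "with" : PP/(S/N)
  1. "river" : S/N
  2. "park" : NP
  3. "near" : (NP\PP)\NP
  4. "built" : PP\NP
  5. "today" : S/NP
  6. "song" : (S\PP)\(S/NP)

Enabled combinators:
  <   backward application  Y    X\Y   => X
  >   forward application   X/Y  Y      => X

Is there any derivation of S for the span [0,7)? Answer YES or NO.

[0,7] S   <
  [0,5] PP   <
    [0,4] NP   <
      [0,2] PP   >
        [0,1] "with" : PP/(S/N)
        [1,2] "river" : S/N
      [2,4] NP\PP   <
        [2,3] "park" : NP
        [3,4] "near" : (NP\PP)\NP
    [4,5] "built" : PP\NP
  [5,7] S\PP   <
    [5,6] "today" : S/NP
    [6,7] "song" : (S\PP)\(S/NP)

YES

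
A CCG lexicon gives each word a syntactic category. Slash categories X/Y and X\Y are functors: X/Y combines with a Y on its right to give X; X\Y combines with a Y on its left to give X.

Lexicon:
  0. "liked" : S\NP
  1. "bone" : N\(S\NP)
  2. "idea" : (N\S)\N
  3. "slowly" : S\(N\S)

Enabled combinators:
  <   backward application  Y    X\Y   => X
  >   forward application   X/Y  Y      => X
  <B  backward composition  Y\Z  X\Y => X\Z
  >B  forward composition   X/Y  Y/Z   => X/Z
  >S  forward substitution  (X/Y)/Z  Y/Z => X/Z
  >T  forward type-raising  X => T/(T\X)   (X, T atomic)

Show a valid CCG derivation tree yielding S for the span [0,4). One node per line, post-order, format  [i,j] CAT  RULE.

[0,1] S\NP  lex  "liked"
[1,2] N\(S\NP)  lex  "bone"
[0,2] N  <  k=1
[2,3] (N\S)\N  lex  "idea"
[0,3] N\S  <  k=2
[3,4] S\(N\S)  lex  "slowly"
[0,4] S  <  k=3

[0,4] S   <
  [0,3] N\S   <
    [0,2] N   <
      [0,1] "liked" : S\NP
      [1,2] "bone" : N\(S\NP)
    [2,3] "idea" : (N\S)\N
  [3,4] "slowly" : S\(N\S)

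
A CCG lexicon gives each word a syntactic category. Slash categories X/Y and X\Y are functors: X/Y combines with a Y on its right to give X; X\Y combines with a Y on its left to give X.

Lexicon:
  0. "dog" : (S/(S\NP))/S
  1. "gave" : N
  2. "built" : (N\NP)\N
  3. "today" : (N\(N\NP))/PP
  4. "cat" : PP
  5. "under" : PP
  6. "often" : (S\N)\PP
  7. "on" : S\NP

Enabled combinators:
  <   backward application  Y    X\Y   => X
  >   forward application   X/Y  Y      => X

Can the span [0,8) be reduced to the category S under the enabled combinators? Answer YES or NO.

YES

[0,8] S   >
  [0,7] S/(S\NP)   >
    [0,1] "dog" : (S/(S\NP))/S
    [1,7] S   <
      [1,5] N   <
        [1,3] N\NP   <
          [1,2] "gave" : N
          [2,3] "built" : (N\NP)\N
        [3,5] N\(N\NP)   >
          [3,4] "today" : (N\(N\NP))/PP
          [4,5] "cat" : PP
      [5,7] S\N   <
        [5,6] "under" : PP
        [6,7] "often" : (S\N)\PP
  [7,8] "on" : S\NP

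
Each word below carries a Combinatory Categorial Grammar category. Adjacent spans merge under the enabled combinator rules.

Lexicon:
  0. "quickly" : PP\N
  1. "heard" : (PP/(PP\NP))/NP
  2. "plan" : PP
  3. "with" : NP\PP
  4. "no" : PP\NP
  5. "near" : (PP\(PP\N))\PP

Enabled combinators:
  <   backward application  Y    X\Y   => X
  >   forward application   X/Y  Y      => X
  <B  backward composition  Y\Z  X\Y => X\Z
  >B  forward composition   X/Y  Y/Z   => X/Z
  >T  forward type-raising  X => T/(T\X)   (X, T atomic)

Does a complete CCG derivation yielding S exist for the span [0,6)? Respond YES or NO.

NO

PP\N (PP/(PP\NP))/NP PP NP\PP PP\NP (PP\(PP\N))\PP
CKY chart[0,6] = {N/(N\PP), NP/(NP\PP), PP, PP/(PP\PP), S/(S\PP)}; S ∉ chart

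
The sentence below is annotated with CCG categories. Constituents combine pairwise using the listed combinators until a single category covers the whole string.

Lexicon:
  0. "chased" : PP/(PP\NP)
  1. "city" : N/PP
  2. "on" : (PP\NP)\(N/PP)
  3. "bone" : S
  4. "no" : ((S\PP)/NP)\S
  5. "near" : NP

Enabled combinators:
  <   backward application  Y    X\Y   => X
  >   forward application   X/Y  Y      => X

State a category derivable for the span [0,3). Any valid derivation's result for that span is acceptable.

[0,6] S   <
  [0,3] PP   >
    [0,1] "chased" : PP/(PP\NP)
    [1,3] PP\NP   <
      [1,2] "city" : N/PP
      [2,3] "on" : (PP\NP)\(N/PP)
  [3,6] S\PP   >
    [3,5] (S\PP)/NP   <
      [3,4] "bone" : S
      [4,5] "no" : ((S\PP)/NP)\S
    [5,6] "near" : NP

PP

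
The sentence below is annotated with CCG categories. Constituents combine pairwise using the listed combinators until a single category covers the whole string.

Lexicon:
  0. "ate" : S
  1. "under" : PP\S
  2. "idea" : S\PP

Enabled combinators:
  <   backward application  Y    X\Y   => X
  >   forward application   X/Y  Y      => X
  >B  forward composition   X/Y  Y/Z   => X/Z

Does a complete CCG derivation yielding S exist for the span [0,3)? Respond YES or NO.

[0,3] S   <
  [0,2] PP   <
    [0,1] "ate" : S
    [1,2] "under" : PP\S
  [2,3] "idea" : S\PP

YES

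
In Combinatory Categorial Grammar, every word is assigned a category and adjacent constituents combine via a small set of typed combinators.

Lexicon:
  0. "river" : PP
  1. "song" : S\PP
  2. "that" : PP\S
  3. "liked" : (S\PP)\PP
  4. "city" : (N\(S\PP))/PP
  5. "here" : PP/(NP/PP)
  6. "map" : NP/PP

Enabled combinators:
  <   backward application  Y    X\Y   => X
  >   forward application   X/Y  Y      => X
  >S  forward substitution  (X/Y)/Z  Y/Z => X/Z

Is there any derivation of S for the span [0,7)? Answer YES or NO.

NO

PP S\PP PP\S (S\PP)\PP (N\(S\PP))/PP PP/(NP/PP) NP/PP
CKY chart[0,7] = {N}; S ∉ chart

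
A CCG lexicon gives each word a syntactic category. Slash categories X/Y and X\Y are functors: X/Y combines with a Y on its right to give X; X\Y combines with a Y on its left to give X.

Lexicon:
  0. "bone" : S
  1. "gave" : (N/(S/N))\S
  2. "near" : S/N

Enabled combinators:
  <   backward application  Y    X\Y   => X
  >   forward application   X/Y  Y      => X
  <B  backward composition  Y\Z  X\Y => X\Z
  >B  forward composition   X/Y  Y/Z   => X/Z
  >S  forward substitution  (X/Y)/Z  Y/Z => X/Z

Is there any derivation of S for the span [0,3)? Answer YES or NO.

S (N/(S/N))\S S/N
CKY chart[0,3] = {N}; S ∉ chart

NO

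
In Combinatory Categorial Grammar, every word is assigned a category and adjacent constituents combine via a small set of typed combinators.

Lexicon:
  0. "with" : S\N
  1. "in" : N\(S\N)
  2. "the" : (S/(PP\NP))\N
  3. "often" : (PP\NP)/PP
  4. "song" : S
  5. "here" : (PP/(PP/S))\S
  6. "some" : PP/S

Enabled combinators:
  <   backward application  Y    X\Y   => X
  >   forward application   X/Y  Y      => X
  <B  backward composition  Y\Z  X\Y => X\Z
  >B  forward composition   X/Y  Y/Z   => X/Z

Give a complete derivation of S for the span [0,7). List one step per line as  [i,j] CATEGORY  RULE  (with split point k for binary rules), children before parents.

[0,7] S   >
  [0,3] S/(PP\NP)   <
    [0,2] N   <
      [0,1] "with" : S\N
      [1,2] "in" : N\(S\N)
    [2,3] "the" : (S/(PP\NP))\N
  [3,7] PP\NP   >
    [3,4] "often" : (PP\NP)/PP
    [4,7] PP   >
      [4,6] PP/(PP/S)   <
        [4,5] "song" : S
        [5,6] "here" : (PP/(PP/S))\S
      [6,7] "some" : PP/S

[0,1] S\N  lex  "with"
[1,2] N\(S\N)  lex  "in"
[0,2] N  <  k=1
[2,3] (S/(PP\NP))\N  lex  "the"
[0,3] S/(PP\NP)  <  k=2
[3,4] (PP\NP)/PP  lex  "often"
[4,5] S  lex  "song"
[5,6] (PP/(PP/S))\S  lex  "here"
[4,6] PP/(PP/S)  <  k=5
[6,7] PP/S  lex  "some"
[4,7] PP  >  k=6
[3,7] PP\NP  >  k=4
[0,7] S  >  k=3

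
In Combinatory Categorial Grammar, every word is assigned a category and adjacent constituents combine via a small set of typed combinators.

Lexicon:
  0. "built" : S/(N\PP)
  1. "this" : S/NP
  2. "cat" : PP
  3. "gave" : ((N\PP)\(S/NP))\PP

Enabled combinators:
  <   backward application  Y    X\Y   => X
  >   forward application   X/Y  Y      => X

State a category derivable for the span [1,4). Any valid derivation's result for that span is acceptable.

N\PP

[0,4] S   >
  [0,1] "built" : S/(N\PP)
  [1,4] N\PP   <
    [1,2] "this" : S/NP
    [2,4] (N\PP)\(S/NP)   <
      [2,3] "cat" : PP
      [3,4] "gave" : ((N\PP)\(S/NP))\PP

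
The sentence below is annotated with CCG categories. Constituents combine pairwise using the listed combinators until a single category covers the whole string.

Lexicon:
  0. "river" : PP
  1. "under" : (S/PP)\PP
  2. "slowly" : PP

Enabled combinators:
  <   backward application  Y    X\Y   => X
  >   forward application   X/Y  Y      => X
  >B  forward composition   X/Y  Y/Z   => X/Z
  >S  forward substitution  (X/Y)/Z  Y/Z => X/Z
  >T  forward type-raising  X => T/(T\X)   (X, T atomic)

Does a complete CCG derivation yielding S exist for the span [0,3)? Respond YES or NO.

[0,3] S   >
  [0,2] S/PP   <
    [0,1] "river" : PP
    [1,2] "under" : (S/PP)\PP
  [2,3] "slowly" : PP

YES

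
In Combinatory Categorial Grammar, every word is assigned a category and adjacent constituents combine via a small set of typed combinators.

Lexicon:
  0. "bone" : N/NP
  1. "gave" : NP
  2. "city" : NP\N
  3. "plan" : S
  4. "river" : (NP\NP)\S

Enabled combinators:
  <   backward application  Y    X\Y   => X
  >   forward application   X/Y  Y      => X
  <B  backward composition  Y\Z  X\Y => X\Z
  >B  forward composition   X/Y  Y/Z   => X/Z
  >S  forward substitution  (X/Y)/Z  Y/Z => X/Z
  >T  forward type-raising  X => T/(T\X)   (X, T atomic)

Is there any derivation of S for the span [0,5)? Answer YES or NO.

N/NP NP NP\N S (NP\NP)\S
CKY chart[0,5] = {N/(N\NP), NP, NP/(NP\NP), PP/(PP\NP), S/(S\NP)}; S ∉ chart

NO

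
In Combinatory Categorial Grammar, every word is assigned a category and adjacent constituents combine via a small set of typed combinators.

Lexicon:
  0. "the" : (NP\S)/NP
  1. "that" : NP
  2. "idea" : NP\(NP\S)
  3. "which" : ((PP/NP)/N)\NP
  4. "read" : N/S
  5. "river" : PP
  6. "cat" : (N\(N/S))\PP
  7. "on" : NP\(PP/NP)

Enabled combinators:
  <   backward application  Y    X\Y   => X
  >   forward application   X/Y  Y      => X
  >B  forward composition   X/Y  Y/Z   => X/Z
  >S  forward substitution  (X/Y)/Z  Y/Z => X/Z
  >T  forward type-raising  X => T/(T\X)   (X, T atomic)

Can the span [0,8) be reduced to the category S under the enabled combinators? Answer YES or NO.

(NP\S)/NP NP NP\(NP\S) ((PP/NP)/N)\NP N/S PP (N\(N/S))\PP NP\(PP/NP)
CKY chart[0,8] = {N/(N\NP), NP, NP/(NP\NP), PP/(PP\NP), S/(S\NP)}; S ∉ chart

NO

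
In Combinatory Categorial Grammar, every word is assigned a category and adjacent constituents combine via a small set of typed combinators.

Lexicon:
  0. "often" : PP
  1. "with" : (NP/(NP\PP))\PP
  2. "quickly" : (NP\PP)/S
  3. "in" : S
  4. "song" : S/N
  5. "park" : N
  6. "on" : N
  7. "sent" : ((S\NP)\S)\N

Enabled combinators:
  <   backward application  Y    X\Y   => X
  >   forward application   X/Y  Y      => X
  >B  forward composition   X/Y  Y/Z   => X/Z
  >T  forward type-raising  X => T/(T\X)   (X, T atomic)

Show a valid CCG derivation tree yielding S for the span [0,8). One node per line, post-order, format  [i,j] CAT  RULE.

[0,1] PP  lex  "often"
[1,2] (NP/(NP\PP))\PP  lex  "with"
[0,2] NP/(NP\PP)  <  k=1
[2,3] (NP\PP)/S  lex  "quickly"
[3,4] S  lex  "in"
[2,4] NP\PP  >  k=3
[0,4] NP  >  k=2
[4,5] S/N  lex  "song"
[5,6] N  lex  "park"
[4,6] S  >  k=5
[6,7] N  lex  "on"
[7,8] ((S\NP)\S)\N  lex  "sent"
[6,8] (S\NP)\S  <  k=7
[4,8] S\NP  <  k=6
[0,8] S  <  k=4

[0,8] S   <
  [0,4] NP   >
    [0,2] NP/(NP\PP)   <
      [0,1] "often" : PP
      [1,2] "with" : (NP/(NP\PP))\PP
    [2,4] NP\PP   >
      [2,3] "quickly" : (NP\PP)/S
      [3,4] "in" : S
  [4,8] S\NP   <
    [4,6] S   >
      [4,5] "song" : S/N
      [5,6] "park" : N
    [6,8] (S\NP)\S   <
      [6,7] "on" : N
      [7,8] "sent" : ((S\NP)\S)\N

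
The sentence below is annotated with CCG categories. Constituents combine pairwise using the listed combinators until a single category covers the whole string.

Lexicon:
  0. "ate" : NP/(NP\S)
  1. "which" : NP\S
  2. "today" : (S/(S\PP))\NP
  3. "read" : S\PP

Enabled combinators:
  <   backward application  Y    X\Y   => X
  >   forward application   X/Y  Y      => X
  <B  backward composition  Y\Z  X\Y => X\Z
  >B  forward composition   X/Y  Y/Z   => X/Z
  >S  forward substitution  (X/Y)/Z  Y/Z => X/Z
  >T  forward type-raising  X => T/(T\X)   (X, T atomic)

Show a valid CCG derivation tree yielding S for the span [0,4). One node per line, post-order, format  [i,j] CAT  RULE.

[0,1] NP/(NP\S)  lex  "ate"
[1,2] NP\S  lex  "which"
[0,2] NP  >  k=1
[2,3] (S/(S\PP))\NP  lex  "today"
[0,3] S/(S\PP)  <  k=2
[3,4] S\PP  lex  "read"
[0,4] S  >  k=3

[0,4] S   >
  [0,3] S/(S\PP)   <
    [0,2] NP   >
      [0,1] "ate" : NP/(NP\S)
      [1,2] "which" : NP\S
    [2,3] "today" : (S/(S\PP))\NP
  [3,4] "read" : S\PP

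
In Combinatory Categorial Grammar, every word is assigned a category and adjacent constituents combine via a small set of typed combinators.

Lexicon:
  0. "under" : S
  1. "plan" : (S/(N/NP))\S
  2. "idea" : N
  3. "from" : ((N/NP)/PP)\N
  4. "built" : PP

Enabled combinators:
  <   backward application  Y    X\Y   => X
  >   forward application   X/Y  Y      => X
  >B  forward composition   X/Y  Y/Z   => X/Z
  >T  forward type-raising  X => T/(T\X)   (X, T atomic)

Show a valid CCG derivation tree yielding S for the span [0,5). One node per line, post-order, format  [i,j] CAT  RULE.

[0,1] S  lex  "under"
[1,2] (S/(N/NP))\S  lex  "plan"
[0,2] S/(N/NP)  <  k=1
[2,3] N  lex  "idea"
[3,4] ((N/NP)/PP)\N  lex  "from"
[2,4] (N/NP)/PP  <  k=3
[0,4] S/PP  >B  k=2
[4,5] PP  lex  "built"
[0,5] S  >  k=4

[0,5] S   >
  [0,4] S/PP   >B
    [0,2] S/(N/NP)   <
      [0,1] "under" : S
      [1,2] "plan" : (S/(N/NP))\S
    [2,4] (N/NP)/PP   <
      [2,3] "idea" : N
      [3,4] "from" : ((N/NP)/PP)\N
  [4,5] "built" : PP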